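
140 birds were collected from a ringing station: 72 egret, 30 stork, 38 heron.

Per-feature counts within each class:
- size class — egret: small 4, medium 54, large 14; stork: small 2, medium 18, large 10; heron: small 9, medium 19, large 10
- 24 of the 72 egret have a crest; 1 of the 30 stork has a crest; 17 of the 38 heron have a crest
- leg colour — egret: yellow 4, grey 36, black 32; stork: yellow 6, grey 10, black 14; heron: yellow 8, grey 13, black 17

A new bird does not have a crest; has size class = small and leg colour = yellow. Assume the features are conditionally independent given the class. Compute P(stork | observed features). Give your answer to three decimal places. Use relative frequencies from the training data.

0.244

egret: (72/140) × (4/72) × (48/72) × (4/72) ≈ 0.0010582
stork: (30/140) × (2/30) × (29/30) × (6/30) ≈ 0.0027619
heron: (38/140) × (9/38) × (21/38) × (8/38) ≈ 0.00747922
P(stork | x) = 0.0027619 / 0.01129932 ≈ 0.244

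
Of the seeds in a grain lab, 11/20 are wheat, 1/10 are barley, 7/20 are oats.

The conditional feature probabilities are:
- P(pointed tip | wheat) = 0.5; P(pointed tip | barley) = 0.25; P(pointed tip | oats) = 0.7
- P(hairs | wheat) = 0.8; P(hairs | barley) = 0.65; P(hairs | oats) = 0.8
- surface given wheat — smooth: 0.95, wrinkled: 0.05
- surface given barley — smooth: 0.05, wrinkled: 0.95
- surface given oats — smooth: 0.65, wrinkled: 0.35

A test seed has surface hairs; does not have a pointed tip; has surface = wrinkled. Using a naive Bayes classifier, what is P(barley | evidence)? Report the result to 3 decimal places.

wheat: 0.55 × (1−0.5) × 0.8 × 0.05 = 0.011
barley: 0.1 × (1−0.25) × 0.65 × 0.95 = 0.0463125
oats: 0.35 × (1−0.7) × 0.8 × 0.35 = 0.0294
P(barley | x) = 0.0463125 / 0.0867125 ≈ 0.534

0.534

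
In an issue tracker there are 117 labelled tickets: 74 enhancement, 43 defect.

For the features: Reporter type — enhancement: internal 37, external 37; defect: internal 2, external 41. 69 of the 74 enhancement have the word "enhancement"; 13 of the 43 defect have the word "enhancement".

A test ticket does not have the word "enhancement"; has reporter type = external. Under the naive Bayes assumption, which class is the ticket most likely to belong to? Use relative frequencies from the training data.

enhancement: (74/117) × (37/74) × (5/74) ≈ 0.0213675
defect: (43/117) × (41/43) × (30/43) ≈ 0.244484
Highest score → defect.

defect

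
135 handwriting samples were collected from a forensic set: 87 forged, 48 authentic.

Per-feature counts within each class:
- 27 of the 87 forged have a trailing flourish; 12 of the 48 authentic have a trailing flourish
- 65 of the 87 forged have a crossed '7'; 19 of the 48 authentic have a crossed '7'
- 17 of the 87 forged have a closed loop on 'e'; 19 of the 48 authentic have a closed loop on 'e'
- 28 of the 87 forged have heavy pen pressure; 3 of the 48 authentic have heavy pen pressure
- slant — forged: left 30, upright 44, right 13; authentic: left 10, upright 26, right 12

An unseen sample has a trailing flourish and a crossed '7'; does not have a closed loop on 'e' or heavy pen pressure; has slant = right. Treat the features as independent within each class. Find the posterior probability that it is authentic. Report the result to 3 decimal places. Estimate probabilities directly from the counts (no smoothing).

forged: (87/135) × (27/87) × (65/87) × (70/87) × (59/87) × (13/87) ≈ 0.0121832
authentic: (48/135) × (12/48) × (19/48) × (29/48) × (45/48) × (12/48) ≈ 0.00498228
P(authentic | x) = 0.00498228 / 0.01716548 ≈ 0.290

0.290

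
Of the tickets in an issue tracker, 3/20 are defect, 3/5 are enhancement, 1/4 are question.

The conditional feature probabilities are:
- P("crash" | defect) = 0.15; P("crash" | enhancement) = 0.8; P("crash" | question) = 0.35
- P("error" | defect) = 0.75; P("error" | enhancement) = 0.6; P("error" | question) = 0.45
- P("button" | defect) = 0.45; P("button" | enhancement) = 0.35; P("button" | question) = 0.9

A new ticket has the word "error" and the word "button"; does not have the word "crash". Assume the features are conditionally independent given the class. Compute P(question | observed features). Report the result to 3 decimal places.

defect: 0.15 × (1−0.15) × 0.75 × 0.45 = 0.04303125
enhancement: 0.6 × (1−0.8) × 0.6 × 0.35 = 0.0252
question: 0.25 × (1−0.35) × 0.45 × 0.9 = 0.0658125
P(question | x) = 0.0658125 / 0.13404375 ≈ 0.491

0.491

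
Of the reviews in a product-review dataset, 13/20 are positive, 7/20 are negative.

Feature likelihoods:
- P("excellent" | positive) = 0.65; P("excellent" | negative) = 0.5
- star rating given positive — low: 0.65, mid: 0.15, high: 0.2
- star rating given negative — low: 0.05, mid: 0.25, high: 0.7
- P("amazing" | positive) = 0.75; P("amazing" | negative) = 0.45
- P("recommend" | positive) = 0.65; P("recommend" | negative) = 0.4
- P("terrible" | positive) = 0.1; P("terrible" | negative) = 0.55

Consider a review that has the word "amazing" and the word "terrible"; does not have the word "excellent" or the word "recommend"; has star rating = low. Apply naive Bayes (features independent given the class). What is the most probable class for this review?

positive

positive: 0.65 × (1−0.65) × 0.65 × 0.75 × (1−0.65) × 0.1 = 0.00388171875
negative: 0.35 × (1−0.5) × 0.05 × 0.45 × (1−0.4) × 0.55 = 0.001299375
Highest score → positive.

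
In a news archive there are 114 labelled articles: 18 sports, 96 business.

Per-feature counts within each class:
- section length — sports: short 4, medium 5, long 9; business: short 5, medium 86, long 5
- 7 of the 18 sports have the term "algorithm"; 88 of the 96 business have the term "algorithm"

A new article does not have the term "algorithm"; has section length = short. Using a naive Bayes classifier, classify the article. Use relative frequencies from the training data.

sports: (18/114) × (4/18) × (11/18) ≈ 0.0214425
business: (96/114) × (5/96) × (8/96) ≈ 0.00365497
Highest score → sports.

sports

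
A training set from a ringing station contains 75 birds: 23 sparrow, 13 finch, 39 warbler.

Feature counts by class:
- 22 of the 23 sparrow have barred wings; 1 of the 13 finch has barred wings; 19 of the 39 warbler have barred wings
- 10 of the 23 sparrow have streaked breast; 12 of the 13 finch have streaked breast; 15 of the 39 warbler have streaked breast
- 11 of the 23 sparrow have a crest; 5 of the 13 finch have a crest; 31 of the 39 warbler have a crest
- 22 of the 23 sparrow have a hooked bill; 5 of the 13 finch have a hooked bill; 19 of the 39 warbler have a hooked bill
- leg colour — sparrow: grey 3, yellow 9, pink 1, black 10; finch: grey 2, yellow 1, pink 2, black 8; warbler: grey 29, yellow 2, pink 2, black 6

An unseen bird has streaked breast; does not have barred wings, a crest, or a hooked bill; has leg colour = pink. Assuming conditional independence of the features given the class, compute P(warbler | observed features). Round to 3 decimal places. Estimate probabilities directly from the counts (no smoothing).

0.060

sparrow: (23/75) × (1/23) × (10/23) × (12/23) × (1/23) × (1/23) ≈ 0.00000571753
finch: (13/75) × (12/13) × (12/13) × (8/13) × (8/13) × (2/13) ≈ 0.00860474
warbler: (39/75) × (20/39) × (15/39) × (8/39) × (20/39) × (2/39) ≈ 0.000553288
P(warbler | x) = 0.000553288 / 0.00916374553 ≈ 0.060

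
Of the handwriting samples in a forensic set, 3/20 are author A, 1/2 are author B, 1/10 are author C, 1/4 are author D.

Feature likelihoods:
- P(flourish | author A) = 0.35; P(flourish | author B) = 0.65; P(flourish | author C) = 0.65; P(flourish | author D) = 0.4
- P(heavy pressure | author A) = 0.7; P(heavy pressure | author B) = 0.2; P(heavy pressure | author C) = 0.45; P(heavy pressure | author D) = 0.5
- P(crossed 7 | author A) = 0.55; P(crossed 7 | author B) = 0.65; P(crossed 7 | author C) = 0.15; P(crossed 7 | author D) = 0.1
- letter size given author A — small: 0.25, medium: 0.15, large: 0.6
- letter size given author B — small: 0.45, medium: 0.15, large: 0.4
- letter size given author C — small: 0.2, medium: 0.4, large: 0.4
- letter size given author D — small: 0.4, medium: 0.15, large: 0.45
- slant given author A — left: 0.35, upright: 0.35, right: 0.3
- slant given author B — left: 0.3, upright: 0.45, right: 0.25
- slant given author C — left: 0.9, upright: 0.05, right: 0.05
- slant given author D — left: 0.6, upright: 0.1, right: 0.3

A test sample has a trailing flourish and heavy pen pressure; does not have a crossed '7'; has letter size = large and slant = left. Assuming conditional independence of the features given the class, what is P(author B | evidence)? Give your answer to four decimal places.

author A: 0.15 × 0.35 × 0.7 × (1−0.55) × 0.6 × 0.35 = 0.003472875
author B: 0.5 × 0.65 × 0.2 × (1−0.65) × 0.4 × 0.3 = 0.00273
author C: 0.1 × 0.65 × 0.45 × (1−0.15) × 0.4 × 0.9 = 0.0089505
author D: 0.25 × 0.4 × 0.5 × (1−0.1) × 0.45 × 0.6 = 0.01215
P(author B | x) = 0.00273 / 0.027303375 ≈ 0.1000

0.1000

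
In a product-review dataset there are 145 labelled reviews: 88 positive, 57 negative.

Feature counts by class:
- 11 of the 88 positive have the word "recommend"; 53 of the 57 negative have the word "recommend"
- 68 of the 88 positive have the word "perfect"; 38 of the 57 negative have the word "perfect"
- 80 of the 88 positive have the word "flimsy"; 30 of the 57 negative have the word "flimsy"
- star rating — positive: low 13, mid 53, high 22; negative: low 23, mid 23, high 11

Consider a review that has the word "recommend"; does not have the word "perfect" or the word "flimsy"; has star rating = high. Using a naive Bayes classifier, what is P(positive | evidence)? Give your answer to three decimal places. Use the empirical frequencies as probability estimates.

positive: (88/145) × (11/88) × (20/88) × (8/88) × (22/88) ≈ 0.00039185
negative: (57/145) × (53/57) × (19/57) × (27/57) × (11/57) ≈ 0.0111376
P(positive | x) = 0.00039185 / 0.01152945 ≈ 0.034

0.034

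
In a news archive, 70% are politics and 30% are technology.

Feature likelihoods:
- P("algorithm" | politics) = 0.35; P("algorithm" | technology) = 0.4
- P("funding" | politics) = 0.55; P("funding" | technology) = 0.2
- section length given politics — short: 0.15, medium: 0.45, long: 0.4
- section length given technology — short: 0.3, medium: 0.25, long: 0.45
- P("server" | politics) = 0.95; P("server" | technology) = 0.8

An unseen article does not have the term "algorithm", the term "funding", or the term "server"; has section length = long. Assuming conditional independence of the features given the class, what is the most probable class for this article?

politics: 0.7 × (1−0.35) × (1−0.55) × 0.4 × (1−0.95) = 0.004095
technology: 0.3 × (1−0.4) × (1−0.2) × 0.45 × (1−0.8) = 0.01296
Highest score → technology.

technology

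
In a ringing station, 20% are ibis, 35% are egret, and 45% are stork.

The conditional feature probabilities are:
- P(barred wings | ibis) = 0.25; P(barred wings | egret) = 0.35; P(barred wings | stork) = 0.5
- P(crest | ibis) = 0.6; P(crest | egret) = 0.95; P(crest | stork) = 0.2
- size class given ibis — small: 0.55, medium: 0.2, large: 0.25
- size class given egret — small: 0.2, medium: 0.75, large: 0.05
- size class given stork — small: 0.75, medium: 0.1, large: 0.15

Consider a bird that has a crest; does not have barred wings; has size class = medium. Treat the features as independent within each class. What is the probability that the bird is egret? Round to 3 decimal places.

ibis: 0.2 × (1−0.25) × 0.6 × 0.2 = 0.018
egret: 0.35 × (1−0.35) × 0.95 × 0.75 = 0.16209375
stork: 0.45 × (1−0.5) × 0.2 × 0.1 = 0.0045
P(egret | x) = 0.16209375 / 0.18459375 ≈ 0.878

0.878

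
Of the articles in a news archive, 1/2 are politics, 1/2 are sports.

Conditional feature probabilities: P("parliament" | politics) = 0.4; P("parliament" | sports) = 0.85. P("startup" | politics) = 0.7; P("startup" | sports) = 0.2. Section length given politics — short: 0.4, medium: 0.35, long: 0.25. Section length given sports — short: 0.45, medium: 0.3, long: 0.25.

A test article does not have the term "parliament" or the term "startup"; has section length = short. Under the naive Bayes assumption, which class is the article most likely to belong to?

politics: 0.5 × (1−0.4) × (1−0.7) × 0.4 = 0.036
sports: 0.5 × (1−0.85) × (1−0.2) × 0.45 = 0.027
Highest score → politics.

politics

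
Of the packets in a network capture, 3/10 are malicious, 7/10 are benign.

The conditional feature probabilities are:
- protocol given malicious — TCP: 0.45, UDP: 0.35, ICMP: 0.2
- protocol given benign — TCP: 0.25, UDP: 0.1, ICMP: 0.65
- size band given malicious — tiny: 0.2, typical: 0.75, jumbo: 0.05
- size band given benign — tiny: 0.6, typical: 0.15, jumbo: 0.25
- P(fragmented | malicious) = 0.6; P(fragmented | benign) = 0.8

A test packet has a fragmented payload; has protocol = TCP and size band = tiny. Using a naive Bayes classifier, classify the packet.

benign

malicious: 0.3 × 0.45 × 0.2 × 0.6 = 0.0162
benign: 0.7 × 0.25 × 0.6 × 0.8 = 0.084
Highest score → benign.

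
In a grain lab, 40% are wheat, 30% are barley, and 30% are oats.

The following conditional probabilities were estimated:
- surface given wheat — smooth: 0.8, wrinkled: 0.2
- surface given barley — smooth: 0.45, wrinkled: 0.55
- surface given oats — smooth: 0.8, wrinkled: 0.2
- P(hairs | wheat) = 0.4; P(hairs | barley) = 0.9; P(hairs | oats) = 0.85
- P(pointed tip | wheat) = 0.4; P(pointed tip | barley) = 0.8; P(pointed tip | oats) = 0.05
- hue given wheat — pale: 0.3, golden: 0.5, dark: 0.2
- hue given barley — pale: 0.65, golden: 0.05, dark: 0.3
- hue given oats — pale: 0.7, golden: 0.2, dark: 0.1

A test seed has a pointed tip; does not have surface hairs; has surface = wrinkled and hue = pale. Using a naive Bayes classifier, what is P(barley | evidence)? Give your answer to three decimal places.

wheat: 0.4 × 0.2 × (1−0.4) × 0.4 × 0.3 = 0.00576
barley: 0.3 × 0.55 × (1−0.9) × 0.8 × 0.65 = 0.00858
oats: 0.3 × 0.2 × (1−0.85) × 0.05 × 0.7 = 0.000315
P(barley | x) = 0.00858 / 0.014655 ≈ 0.585

0.585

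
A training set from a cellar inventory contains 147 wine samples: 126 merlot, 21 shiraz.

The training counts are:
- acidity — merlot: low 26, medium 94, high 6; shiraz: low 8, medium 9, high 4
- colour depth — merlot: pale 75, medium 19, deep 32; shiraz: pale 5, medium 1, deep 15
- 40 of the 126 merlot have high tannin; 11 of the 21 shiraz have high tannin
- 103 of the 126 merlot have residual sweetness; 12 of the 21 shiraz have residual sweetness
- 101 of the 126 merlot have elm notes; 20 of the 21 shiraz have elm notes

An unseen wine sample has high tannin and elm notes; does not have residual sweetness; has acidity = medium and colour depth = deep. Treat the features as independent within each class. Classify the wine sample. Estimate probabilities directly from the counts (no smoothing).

merlot: (126/147) × (94/126) × (32/126) × (40/126) × (23/126) × (101/126) ≈ 0.00754375
shiraz: (21/147) × (9/21) × (15/21) × (11/21) × (9/21) × (20/21) ≈ 0.00934985
Highest score → shiraz.

shiraz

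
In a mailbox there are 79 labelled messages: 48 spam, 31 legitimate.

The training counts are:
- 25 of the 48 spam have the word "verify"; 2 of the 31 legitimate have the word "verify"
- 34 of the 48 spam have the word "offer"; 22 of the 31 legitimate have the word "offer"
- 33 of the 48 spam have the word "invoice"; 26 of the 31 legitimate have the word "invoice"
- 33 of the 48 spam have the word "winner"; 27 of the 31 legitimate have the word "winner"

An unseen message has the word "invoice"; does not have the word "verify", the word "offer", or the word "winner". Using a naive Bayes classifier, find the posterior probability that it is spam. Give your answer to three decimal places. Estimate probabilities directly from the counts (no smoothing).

0.613

spam: (48/79) × (23/48) × (14/48) × (33/48) × (15/48) ≈ 0.0182436
legitimate: (31/79) × (29/31) × (9/31) × (26/31) × (4/31) ≈ 0.0115335
P(spam | x) = 0.0182436 / 0.0297771 ≈ 0.613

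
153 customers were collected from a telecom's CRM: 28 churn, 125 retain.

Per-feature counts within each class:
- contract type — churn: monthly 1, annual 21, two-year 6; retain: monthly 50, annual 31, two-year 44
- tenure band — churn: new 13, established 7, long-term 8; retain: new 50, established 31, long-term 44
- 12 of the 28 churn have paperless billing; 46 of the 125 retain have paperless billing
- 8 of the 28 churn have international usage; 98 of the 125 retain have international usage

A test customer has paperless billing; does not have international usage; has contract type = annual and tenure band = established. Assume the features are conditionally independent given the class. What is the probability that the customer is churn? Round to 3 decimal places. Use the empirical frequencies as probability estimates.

0.725

churn: (28/153) × (21/28) × (7/28) × (12/28) × (20/28) ≈ 0.0105042
retain: (125/153) × (31/125) × (31/125) × (46/125) × (27/125) ≈ 0.00399414
P(churn | x) = 0.0105042 / 0.01449834 ≈ 0.725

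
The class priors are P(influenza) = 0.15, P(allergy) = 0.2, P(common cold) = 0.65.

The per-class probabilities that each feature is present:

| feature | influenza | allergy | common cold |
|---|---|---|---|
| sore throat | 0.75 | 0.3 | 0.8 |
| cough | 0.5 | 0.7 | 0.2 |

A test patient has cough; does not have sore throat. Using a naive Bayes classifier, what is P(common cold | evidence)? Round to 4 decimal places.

influenza: 0.15 × (1−0.75) × 0.5 = 0.01875
allergy: 0.2 × (1−0.3) × 0.7 = 0.098
common cold: 0.65 × (1−0.8) × 0.2 = 0.026
P(common cold | x) = 0.026 / 0.14275 ≈ 0.1821

0.1821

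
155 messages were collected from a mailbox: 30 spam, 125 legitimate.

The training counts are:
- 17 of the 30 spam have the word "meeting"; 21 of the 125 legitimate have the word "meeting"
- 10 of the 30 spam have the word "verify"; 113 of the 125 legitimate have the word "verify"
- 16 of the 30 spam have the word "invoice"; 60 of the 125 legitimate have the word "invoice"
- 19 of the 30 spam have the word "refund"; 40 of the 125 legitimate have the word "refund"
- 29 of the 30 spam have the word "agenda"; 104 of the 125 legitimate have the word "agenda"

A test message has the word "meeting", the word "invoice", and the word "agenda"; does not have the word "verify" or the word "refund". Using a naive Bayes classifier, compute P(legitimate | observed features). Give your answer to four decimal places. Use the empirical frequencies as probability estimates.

spam: (30/155) × (17/30) × (20/30) × (16/30) × (11/30) × (29/30) ≈ 0.0138221
legitimate: (125/155) × (21/125) × (12/125) × (60/125) × (85/125) × (104/125) ≈ 0.00353209
P(legitimate | x) = 0.00353209 / 0.01735419 ≈ 0.2035

0.2035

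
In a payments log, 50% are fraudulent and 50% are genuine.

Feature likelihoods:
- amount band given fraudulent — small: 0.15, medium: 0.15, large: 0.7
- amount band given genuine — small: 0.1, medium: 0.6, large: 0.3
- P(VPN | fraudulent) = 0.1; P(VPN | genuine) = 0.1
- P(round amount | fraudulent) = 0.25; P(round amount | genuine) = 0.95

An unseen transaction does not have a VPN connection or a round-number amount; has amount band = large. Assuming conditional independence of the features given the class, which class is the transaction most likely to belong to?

fraudulent: 0.5 × 0.7 × (1−0.1) × (1−0.25) = 0.23625
genuine: 0.5 × 0.3 × (1−0.1) × (1−0.95) = 0.00675
Highest score → fraudulent.

fraudulent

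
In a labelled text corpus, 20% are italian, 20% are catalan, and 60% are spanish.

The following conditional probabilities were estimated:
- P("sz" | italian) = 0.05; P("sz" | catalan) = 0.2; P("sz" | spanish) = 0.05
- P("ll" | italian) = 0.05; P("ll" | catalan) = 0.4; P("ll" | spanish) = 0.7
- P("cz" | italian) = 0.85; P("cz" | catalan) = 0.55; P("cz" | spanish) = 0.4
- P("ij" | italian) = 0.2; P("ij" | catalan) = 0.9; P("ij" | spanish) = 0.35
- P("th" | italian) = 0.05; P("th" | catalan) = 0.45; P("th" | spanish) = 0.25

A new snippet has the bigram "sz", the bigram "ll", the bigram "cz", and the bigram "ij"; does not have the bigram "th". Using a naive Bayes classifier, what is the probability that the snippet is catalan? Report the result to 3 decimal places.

0.656

italian: 0.2 × 0.05 × 0.05 × 0.85 × 0.2 × (1−0.05) = 0.00008075
catalan: 0.2 × 0.2 × 0.4 × 0.55 × 0.9 × (1−0.45) = 0.004356
spanish: 0.6 × 0.05 × 0.7 × 0.4 × 0.35 × (1−0.25) = 0.002205
P(catalan | x) = 0.004356 / 0.00664175 ≈ 0.656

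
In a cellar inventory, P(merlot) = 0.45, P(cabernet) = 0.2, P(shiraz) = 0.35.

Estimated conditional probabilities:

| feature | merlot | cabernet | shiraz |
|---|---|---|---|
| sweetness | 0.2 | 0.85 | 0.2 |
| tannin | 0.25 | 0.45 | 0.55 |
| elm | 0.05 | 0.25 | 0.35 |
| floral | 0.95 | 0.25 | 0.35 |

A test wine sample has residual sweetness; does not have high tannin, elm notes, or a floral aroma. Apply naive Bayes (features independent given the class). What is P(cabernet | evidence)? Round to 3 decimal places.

merlot: 0.45 × 0.2 × (1−0.25) × (1−0.05) × (1−0.95) = 0.00320625
cabernet: 0.2 × 0.85 × (1−0.45) × (1−0.25) × (1−0.25) = 0.05259375
shiraz: 0.35 × 0.2 × (1−0.55) × (1−0.35) × (1−0.35) = 0.01330875
P(cabernet | x) = 0.05259375 / 0.06910875 ≈ 0.761

0.761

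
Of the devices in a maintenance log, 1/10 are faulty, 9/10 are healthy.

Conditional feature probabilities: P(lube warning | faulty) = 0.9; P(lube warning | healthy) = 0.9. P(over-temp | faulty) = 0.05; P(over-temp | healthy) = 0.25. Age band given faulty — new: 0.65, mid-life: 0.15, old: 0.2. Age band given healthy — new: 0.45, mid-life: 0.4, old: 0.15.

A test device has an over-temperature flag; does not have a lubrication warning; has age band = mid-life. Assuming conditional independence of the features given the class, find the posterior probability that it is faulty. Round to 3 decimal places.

0.008

faulty: 0.1 × (1−0.9) × 0.05 × 0.15 = 0.000075
healthy: 0.9 × (1−0.9) × 0.25 × 0.4 = 0.009
P(faulty | x) = 0.000075 / 0.009075 ≈ 0.008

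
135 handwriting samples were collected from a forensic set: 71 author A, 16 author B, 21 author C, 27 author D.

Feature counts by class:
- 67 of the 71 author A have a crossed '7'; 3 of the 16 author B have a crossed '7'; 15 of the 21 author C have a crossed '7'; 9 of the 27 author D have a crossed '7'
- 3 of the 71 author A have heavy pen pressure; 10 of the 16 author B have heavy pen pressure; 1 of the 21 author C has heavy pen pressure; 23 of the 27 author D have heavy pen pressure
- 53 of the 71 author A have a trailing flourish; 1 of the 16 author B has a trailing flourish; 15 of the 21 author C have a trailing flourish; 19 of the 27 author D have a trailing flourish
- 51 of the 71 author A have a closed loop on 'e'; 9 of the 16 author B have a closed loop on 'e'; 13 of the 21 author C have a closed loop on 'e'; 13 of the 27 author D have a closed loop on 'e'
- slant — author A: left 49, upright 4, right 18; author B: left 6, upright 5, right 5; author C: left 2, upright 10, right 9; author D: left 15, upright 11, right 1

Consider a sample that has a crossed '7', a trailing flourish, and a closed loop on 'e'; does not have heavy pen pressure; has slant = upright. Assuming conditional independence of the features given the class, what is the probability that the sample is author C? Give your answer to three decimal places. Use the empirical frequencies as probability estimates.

0.585

author A: (71/135) × (67/71) × (68/71) × (53/71) × (51/71) × (4/71) ≈ 0.0143589
author B: (16/135) × (3/16) × (6/16) × (1/16) × (9/16) × (5/16) = 0.000091552734375
author C: (21/135) × (15/21) × (20/21) × (15/21) × (13/21) × (10/21) ≈ 0.0222815
author D: (27/135) × (9/27) × (4/27) × (19/27) × (13/27) × (11/27) ≈ 0.00136334
P(author C | x) = 0.0222815 / 0.038095292734375 ≈ 0.585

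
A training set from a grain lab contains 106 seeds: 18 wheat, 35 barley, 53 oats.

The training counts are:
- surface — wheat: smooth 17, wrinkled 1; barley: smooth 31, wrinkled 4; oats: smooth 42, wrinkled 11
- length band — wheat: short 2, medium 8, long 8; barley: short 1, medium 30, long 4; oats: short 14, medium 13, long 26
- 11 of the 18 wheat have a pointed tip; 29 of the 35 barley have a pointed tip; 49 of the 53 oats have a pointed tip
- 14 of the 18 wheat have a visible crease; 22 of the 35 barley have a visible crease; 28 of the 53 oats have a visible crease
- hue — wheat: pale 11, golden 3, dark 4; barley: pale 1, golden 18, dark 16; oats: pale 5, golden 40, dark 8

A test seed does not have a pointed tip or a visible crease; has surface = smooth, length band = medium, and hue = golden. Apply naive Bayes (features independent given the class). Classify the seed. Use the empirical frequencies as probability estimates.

wheat: (18/106) × (17/18) × (8/18) × (7/18) × (4/18) × (3/18) ≈ 0.00102665
barley: (35/106) × (31/35) × (30/35) × (6/35) × (13/35) × (18/35) ≈ 0.00820866
oats: (53/106) × (42/53) × (13/53) × (4/53) × (25/53) × (40/53) ≈ 0.00261122
Highest score → barley.

barley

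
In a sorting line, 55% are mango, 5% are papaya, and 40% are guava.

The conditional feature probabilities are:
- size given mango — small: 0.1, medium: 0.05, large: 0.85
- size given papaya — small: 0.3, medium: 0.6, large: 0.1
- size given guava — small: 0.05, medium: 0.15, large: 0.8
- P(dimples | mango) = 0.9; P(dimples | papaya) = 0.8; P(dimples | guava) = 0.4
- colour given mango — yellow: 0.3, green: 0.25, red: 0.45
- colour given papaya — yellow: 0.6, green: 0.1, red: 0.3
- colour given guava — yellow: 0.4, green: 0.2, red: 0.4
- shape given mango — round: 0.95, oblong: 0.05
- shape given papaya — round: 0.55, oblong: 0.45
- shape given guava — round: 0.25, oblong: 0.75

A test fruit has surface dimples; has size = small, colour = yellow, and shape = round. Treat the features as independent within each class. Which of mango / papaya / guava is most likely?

mango: 0.55 × 0.1 × 0.9 × 0.3 × 0.95 = 0.0141075
papaya: 0.05 × 0.3 × 0.8 × 0.6 × 0.55 = 0.00396
guava: 0.4 × 0.05 × 0.4 × 0.4 × 0.25 = 0.0008
Highest score → mango.

mango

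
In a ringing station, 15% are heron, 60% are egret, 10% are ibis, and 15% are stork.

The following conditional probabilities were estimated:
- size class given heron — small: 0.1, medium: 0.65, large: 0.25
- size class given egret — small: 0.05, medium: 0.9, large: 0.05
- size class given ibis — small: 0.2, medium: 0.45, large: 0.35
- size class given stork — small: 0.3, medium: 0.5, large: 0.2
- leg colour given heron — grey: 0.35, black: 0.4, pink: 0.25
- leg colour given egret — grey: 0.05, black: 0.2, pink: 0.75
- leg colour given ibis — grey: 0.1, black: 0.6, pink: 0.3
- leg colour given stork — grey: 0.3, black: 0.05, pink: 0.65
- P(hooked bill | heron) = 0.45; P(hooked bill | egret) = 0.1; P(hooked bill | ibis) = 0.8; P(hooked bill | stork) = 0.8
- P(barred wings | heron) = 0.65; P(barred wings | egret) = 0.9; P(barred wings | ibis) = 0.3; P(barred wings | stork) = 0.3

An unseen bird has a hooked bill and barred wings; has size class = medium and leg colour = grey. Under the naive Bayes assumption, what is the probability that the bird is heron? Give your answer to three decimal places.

heron: 0.15 × 0.65 × 0.35 × 0.45 × 0.65 = 0.0099815625
egret: 0.6 × 0.9 × 0.05 × 0.1 × 0.9 = 0.00243
ibis: 0.1 × 0.45 × 0.1 × 0.8 × 0.3 = 0.00108
stork: 0.15 × 0.5 × 0.3 × 0.8 × 0.3 = 0.0054
P(heron | x) = 0.0099815625 / 0.0188915625 ≈ 0.528

0.528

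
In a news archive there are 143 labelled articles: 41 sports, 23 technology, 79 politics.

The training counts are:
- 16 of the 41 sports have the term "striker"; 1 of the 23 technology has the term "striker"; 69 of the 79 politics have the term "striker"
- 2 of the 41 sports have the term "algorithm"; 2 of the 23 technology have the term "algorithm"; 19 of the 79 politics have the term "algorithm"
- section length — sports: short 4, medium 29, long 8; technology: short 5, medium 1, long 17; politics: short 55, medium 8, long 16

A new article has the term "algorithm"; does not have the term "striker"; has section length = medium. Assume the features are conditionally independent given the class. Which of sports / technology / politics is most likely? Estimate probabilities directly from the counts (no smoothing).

sports: (41/143) × (25/41) × (2/41) × (29/41) ≈ 0.00603204
technology: (23/143) × (22/23) × (2/23) × (1/23) ≈ 0.000581649
politics: (79/143) × (10/79) × (19/79) × (8/79) ≈ 0.00170315
Highest score → sports.

sports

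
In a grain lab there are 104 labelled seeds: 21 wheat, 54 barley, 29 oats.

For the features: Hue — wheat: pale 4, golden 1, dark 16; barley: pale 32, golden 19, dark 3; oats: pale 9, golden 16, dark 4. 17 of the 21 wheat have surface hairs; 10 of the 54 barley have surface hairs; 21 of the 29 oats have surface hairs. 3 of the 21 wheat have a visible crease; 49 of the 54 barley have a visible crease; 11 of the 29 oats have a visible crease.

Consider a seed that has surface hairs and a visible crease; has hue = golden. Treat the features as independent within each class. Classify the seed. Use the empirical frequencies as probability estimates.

oats

wheat: (21/104) × (1/21) × (17/21) × (3/21) ≈ 0.00111198
barley: (54/104) × (19/54) × (10/54) × (49/54) ≈ 0.0306993
oats: (29/104) × (16/29) × (21/29) × (11/29) ≈ 0.0422574
Highest score → oats.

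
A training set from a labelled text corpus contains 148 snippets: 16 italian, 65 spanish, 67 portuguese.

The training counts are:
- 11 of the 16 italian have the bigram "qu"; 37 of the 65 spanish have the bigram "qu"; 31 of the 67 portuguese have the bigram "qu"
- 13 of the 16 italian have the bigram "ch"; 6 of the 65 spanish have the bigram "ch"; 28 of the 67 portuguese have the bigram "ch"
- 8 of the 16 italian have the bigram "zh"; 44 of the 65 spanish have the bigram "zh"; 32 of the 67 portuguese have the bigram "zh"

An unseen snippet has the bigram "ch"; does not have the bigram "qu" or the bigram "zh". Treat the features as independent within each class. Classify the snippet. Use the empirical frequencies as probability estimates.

italian: (16/148) × (5/16) × (13/16) × (8/16) ≈ 0.0137247
spanish: (65/148) × (28/65) × (6/65) × (21/65) ≈ 0.00564209
portuguese: (67/148) × (36/67) × (28/67) × (35/67) ≈ 0.0531028
Highest score → portuguese.

portuguese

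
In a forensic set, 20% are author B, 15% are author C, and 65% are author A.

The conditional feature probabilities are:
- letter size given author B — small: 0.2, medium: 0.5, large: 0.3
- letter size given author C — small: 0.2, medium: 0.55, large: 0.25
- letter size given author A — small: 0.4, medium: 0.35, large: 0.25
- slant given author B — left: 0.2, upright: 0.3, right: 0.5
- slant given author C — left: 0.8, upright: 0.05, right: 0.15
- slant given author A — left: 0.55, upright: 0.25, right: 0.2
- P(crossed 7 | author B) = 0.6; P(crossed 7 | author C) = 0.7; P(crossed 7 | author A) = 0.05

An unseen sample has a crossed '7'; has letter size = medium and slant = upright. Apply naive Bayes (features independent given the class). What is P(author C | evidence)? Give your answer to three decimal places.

author B: 0.2 × 0.5 × 0.3 × 0.6 = 0.018
author C: 0.15 × 0.55 × 0.05 × 0.7 = 0.0028875
author A: 0.65 × 0.35 × 0.25 × 0.05 = 0.00284375
P(author C | x) = 0.0028875 / 0.02373125 ≈ 0.122

0.122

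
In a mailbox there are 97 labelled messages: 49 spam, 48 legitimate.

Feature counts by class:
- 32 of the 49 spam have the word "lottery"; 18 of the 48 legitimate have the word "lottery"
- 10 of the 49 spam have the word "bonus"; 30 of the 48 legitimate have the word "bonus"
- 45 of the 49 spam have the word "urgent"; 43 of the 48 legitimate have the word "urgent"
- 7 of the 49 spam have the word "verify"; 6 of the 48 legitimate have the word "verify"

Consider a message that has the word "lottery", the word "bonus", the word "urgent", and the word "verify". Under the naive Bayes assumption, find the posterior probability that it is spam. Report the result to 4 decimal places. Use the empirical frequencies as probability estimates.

0.4048

spam: (49/97) × (32/49) × (10/49) × (45/49) × (7/49) ≈ 0.00883284
legitimate: (48/97) × (18/48) × (30/48) × (43/48) × (6/48) ≈ 0.0129873
P(spam | x) = 0.00883284 / 0.02182014 ≈ 0.4048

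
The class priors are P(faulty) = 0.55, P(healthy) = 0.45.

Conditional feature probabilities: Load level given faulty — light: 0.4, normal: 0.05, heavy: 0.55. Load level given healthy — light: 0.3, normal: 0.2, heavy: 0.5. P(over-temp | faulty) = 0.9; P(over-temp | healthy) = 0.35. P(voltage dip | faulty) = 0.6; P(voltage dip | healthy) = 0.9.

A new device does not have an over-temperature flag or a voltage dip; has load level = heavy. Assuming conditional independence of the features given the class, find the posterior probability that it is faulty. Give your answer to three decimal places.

0.453

faulty: 0.55 × 0.55 × (1−0.9) × (1−0.6) = 0.0121
healthy: 0.45 × 0.5 × (1−0.35) × (1−0.9) = 0.014625
P(faulty | x) = 0.0121 / 0.026725 ≈ 0.453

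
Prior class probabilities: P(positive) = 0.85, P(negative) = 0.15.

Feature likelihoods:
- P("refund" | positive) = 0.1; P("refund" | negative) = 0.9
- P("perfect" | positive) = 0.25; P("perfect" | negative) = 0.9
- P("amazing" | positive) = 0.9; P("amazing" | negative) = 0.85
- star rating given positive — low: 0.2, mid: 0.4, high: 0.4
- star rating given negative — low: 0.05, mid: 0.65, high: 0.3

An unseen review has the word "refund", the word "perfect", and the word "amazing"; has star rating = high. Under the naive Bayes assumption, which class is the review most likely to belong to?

positive: 0.85 × 0.1 × 0.25 × 0.9 × 0.4 = 0.00765
negative: 0.15 × 0.9 × 0.9 × 0.85 × 0.3 = 0.0309825
Highest score → negative.

negative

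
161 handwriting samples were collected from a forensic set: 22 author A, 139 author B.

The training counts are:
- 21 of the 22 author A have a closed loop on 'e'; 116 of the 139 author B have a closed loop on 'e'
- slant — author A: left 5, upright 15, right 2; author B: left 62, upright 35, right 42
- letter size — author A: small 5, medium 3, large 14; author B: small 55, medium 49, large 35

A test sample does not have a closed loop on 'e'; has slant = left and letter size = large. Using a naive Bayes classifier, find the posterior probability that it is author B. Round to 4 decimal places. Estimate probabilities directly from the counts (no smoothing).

0.9470

author A: (22/161) × (1/22) × (5/22) × (14/22) ≈ 0.000898311
author B: (139/161) × (23/139) × (62/139) × (35/139) ≈ 0.0160447
P(author B | x) = 0.0160447 / 0.016943011 ≈ 0.9470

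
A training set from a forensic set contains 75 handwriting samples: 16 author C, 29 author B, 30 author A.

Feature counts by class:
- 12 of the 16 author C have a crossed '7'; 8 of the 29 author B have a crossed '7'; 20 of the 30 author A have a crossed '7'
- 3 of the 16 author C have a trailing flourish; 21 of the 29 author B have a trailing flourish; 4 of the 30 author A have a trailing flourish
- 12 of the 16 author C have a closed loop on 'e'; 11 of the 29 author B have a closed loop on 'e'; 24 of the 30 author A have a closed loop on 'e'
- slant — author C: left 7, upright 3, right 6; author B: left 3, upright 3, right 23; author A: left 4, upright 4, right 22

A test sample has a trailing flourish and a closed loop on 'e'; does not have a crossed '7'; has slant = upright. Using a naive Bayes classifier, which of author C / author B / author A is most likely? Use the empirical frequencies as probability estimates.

author C: (16/75) × (4/16) × (3/16) × (12/16) × (3/16) = 0.00140625
author B: (29/75) × (21/29) × (21/29) × (11/29) × (3/29) ≈ 0.00795605
author A: (30/75) × (10/30) × (4/30) × (24/30) × (4/30) ≈ 0.0018963
Highest score → author B.

author B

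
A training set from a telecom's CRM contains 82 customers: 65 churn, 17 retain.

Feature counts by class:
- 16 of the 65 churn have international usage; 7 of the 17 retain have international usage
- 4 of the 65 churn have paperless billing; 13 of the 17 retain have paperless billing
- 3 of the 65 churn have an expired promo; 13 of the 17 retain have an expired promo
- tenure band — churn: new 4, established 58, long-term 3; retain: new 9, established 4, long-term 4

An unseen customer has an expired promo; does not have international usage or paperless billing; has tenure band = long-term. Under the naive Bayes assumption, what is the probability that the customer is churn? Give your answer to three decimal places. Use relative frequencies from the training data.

churn: (65/82) × (49/65) × (61/65) × (3/65) × (3/65) ≈ 0.00119458
retain: (17/82) × (10/17) × (4/17) × (13/17) × (4/17) ≈ 0.00516301
P(churn | x) = 0.00119458 / 0.00635759 ≈ 0.188

0.188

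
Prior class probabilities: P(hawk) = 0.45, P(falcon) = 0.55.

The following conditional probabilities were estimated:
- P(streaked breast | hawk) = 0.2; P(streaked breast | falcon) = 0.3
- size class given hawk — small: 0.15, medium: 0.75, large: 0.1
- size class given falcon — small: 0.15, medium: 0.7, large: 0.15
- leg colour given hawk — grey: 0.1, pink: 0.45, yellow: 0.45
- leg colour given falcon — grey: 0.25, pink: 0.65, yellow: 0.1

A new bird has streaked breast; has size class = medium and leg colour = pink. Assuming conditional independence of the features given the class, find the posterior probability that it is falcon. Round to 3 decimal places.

hawk: 0.45 × 0.2 × 0.75 × 0.45 = 0.030375
falcon: 0.55 × 0.3 × 0.7 × 0.65 = 0.075075
P(falcon | x) = 0.075075 / 0.10545 ≈ 0.712

0.712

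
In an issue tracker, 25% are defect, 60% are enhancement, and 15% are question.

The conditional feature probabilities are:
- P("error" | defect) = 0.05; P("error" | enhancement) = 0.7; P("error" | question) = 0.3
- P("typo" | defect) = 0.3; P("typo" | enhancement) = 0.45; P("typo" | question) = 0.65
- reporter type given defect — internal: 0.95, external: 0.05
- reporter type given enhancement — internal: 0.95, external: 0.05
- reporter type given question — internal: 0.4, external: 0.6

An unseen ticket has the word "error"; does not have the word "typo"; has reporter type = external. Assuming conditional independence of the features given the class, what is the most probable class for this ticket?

enhancement

defect: 0.25 × 0.05 × (1−0.3) × 0.05 = 0.0004375
enhancement: 0.6 × 0.7 × (1−0.45) × 0.05 = 0.01155
question: 0.15 × 0.3 × (1−0.65) × 0.6 = 0.00945
Highest score → enhancement.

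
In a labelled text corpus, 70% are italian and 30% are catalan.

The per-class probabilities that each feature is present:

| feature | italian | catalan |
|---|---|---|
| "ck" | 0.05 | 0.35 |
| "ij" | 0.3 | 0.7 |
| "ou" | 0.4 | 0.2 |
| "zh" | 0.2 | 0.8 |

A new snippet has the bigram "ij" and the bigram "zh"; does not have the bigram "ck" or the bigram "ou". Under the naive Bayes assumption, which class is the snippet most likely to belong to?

catalan

italian: 0.7 × (1−0.05) × 0.3 × (1−0.4) × 0.2 = 0.02394
catalan: 0.3 × (1−0.35) × 0.7 × (1−0.2) × 0.8 = 0.08736
Highest score → catalan.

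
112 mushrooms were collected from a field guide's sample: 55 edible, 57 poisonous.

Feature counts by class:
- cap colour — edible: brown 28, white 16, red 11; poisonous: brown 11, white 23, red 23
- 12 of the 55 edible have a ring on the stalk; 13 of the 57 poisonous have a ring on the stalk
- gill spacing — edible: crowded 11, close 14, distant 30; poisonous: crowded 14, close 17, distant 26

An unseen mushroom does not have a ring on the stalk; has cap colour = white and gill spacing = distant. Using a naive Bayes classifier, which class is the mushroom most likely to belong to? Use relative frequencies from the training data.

poisonous

edible: (55/112) × (16/55) × (43/55) × (30/55) ≈ 0.0609209
poisonous: (57/112) × (23/57) × (44/57) × (26/57) ≈ 0.072308
Highest score → poisonous.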